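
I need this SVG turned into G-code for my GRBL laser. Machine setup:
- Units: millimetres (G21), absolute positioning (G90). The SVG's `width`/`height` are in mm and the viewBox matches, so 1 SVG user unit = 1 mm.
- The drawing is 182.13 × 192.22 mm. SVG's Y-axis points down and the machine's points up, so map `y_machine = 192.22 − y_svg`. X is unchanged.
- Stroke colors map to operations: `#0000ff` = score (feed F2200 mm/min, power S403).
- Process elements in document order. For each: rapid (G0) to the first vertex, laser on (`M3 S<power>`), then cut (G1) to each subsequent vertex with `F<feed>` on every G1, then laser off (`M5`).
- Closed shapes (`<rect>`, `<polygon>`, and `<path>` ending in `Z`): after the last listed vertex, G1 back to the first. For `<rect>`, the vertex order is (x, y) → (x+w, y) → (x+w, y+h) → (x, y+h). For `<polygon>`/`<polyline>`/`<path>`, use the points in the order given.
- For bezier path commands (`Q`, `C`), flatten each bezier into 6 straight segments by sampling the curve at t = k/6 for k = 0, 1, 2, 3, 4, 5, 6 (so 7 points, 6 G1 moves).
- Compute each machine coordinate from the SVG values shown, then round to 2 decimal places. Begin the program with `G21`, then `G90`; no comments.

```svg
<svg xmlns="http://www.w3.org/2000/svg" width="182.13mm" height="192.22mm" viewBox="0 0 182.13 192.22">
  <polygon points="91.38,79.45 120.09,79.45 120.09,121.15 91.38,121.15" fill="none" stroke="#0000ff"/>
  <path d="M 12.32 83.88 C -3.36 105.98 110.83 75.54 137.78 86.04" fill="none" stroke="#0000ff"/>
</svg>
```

G21
G90
G0 X91.38 Y112.77
M3 S403
G1 X120.09 Y112.77 F2200
G1 X120.09 Y71.07 F2200
G1 X91.38 Y71.07 F2200
G1 X91.38 Y112.77 F2200
M5
G0 X12.32 Y108.34
M3 S403
G1 X14.30 Y101.24 F2200
G1 X31.89 Y100.29 F2200
G1 X59.06 Y102.91 F2200
G1 X89.79 Y106.50 F2200
G1 X118.04 Y108.45 F2200
G1 X137.78 Y106.18 F2200
M5

Since the viewBox matches the mm dimensions, user units are millimetres directly. The only transform is the Y-flip y_m = 192.22 − y_svg.

Shape 1 is a rectangle drawn with `<polygon>`. Its stroke #0000ff means score at S403, F2200. After flipping Y the toolpath is (91.38,112.77) → (120.09,112.77) → (120.09,71.07) → (91.38,71.07) → (91.38,112.77), returning to the start.

Shape 2 is a cubic bezier drawn with `<path>`. Its stroke #0000ff means score at S403, F2200. After flipping Y the toolpath is (12.32,108.34) → (14.30,101.24) → (31.89,100.29) → (59.06,102.91) → (89.79,106.50) → (118.04,108.45) → (137.78,106.18).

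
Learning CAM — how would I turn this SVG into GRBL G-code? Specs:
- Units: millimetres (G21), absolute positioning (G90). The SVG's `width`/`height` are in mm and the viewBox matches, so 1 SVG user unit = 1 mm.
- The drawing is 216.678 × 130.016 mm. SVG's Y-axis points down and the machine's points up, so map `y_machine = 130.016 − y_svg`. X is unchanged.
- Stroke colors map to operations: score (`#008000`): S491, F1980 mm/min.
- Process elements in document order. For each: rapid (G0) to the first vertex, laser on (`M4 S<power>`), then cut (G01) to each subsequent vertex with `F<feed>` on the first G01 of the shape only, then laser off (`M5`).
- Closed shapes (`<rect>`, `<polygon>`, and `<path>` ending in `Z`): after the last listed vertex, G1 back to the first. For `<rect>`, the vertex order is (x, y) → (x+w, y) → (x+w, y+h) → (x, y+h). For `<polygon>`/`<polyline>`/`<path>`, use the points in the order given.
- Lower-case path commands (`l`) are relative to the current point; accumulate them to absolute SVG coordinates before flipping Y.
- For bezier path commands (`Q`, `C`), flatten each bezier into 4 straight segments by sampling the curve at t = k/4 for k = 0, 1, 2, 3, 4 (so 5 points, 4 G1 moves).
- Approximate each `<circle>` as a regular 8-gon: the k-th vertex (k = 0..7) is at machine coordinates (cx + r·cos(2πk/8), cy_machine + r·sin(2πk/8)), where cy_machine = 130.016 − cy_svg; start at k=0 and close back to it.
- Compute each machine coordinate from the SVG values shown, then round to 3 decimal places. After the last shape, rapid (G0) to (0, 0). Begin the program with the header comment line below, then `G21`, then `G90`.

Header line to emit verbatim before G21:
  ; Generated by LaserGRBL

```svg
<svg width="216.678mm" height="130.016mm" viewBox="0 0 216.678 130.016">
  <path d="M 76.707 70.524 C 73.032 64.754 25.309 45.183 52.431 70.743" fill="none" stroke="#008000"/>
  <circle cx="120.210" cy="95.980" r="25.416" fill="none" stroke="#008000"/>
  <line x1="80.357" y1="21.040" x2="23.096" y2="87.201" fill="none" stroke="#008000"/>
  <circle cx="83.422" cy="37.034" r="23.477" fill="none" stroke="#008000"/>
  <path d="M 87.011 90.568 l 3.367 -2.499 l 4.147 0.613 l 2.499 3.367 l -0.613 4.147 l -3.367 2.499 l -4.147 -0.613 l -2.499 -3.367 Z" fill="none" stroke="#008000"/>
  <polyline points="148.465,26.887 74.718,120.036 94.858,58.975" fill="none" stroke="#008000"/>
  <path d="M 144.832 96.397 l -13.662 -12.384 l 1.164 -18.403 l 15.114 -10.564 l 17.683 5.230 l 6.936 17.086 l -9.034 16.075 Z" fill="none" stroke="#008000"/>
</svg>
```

Since the viewBox matches the mm dimensions, user units are millimetres directly. The only transform is the Y-flip y_m = 130.016 − y_svg.

Shape 1 is a cubic bezier drawn with `<path>`. Its stroke #008000 means score at S491, F1980. After flipping Y the toolpath is (76.707,59.492) → (67.549,65.486) → (53.020,71.131) → (44.265,70.902) → (52.431,59.273).

Shape 2 is a circle drawn with `<circle>`. Its stroke #008000 means score at S491, F1980. After flipping Y the toolpath is (145.626,34.036) → (138.182,52.008) → (120.210,59.452) → (102.238,52.008) → (94.794,34.036) → (102.238,16.064) → (120.210,8.620) → (138.182,16.064) → (145.626,34.036), returning to the start.

Shape 3 is a line segment drawn with `<line>`. Its stroke #008000 means score at S491, F1980. After flipping Y the toolpath is (80.357,108.976) → (23.096,42.815).

Shape 4 is a circle drawn with `<circle>`. Its stroke #008000 means score at S491, F1980. After flipping Y the toolpath is (106.899,92.982) → (100.023,109.583) → (83.422,116.459) → (66.821,109.583) → (59.945,92.982) → (66.821,76.381) → (83.422,69.505) → (100.023,76.381) → (106.899,92.982), returning to the start.

Shape 5 is a regular polygon drawn with `<path>`. Its stroke #008000 means score at S491, F1980. After flipping Y the toolpath is (87.011,39.448) → (90.378,41.947) → (94.525,41.334) → (97.024,37.967) → (96.411,33.820) → (93.044,31.321) → (88.897,31.934) → (86.398,35.301) → (87.011,39.448), returning to the start.

Shape 6 is a open polyline drawn with `<polyline>`. Its stroke #008000 means score at S491, F1980. After flipping Y the toolpath is (148.465,103.129) → (74.718,9.980) → (94.858,71.041).

Shape 7 is a regular polygon drawn with `<path>`. Its stroke #008000 means score at S491, F1980. After flipping Y the toolpath is (144.832,33.619) → (131.170,46.003) → (132.334,64.406) → (147.448,74.970) → (165.131,69.740) → (172.067,52.654) → (163.033,36.579) → (144.832,33.619), returning to the start.

; Generated by LaserGRBL
G21
G90
G0 X76.707 Y59.492
M4 S491
G01 X67.549 Y65.486 F1980
G01 X53.020 Y71.131
G01 X44.265 Y70.902
G01 X52.431 Y59.273
M5
G0 X145.626 Y34.036
M4 S491
G01 X138.182 Y52.008 F1980
G01 X120.210 Y59.452
G01 X102.238 Y52.008
G01 X94.794 Y34.036
G01 X102.238 Y16.064
G01 X120.210 Y8.620
G01 X138.182 Y16.064
G01 X145.626 Y34.036
M5
G0 X80.357 Y108.976
M4 S491
G01 X23.096 Y42.815 F1980
M5
G0 X106.899 Y92.982
M4 S491
G01 X100.023 Y109.583 F1980
G01 X83.422 Y116.459
G01 X66.821 Y109.583
G01 X59.945 Y92.982
G01 X66.821 Y76.381
G01 X83.422 Y69.505
G01 X100.023 Y76.381
G01 X106.899 Y92.982
M5
G0 X87.011 Y39.448
M4 S491
G01 X90.378 Y41.947 F1980
G01 X94.525 Y41.334
G01 X97.024 Y37.967
G01 X96.411 Y33.820
G01 X93.044 Y31.321
G01 X88.897 Y31.934
G01 X86.398 Y35.301
G01 X87.011 Y39.448
M5
G0 X148.465 Y103.129
M4 S491
G01 X74.718 Y9.980 F1980
G01 X94.858 Y71.041
M5
G0 X144.832 Y33.619
M4 S491
G01 X131.170 Y46.003 F1980
G01 X132.334 Y64.406
G01 X147.448 Y74.970
G01 X165.131 Y69.740
G01 X172.067 Y52.654
G01 X163.033 Y36.579
G01 X144.832 Y33.619
M5
G0 X0.000 Y0.000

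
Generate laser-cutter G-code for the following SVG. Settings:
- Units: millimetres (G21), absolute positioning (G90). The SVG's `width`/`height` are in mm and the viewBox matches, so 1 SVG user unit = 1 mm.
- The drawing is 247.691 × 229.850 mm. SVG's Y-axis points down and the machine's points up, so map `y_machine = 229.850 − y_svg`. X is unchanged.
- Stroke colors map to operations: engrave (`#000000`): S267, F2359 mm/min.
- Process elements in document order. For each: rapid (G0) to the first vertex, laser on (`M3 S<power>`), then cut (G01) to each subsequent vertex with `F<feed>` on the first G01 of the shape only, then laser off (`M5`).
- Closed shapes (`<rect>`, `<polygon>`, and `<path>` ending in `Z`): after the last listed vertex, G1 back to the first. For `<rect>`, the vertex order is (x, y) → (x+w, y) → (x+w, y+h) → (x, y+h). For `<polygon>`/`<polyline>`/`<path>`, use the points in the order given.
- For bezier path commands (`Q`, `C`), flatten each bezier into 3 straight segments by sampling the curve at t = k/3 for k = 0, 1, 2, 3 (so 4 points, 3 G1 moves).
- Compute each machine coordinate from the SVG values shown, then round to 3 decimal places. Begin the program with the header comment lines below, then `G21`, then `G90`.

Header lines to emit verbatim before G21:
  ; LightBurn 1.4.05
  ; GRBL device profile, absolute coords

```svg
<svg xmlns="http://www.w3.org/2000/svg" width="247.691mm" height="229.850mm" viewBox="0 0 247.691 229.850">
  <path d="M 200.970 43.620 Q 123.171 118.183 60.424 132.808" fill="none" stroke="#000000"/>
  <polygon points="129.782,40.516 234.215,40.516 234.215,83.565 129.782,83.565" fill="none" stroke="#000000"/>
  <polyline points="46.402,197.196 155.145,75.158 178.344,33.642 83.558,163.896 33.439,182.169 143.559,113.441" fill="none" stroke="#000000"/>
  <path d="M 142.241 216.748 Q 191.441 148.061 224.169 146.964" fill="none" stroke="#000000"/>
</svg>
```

; LightBurn 1.4.05
; GRBL device profile, absolute coords
G21
G90
G0 X200.970 Y186.230
M3 S267
G01 X150.776 Y143.181 F2359
G01 X103.928 Y113.452
G01 X60.424 Y97.042
M5
G0 X129.782 Y189.334
M3 S267
G01 X234.215 Y189.334 F2359
G01 X234.215 Y146.285
G01 X129.782 Y146.285
G01 X129.782 Y189.334
M5
G0 X46.402 Y32.654
M3 S267
G01 X155.145 Y154.692 F2359
G01 X178.344 Y196.208
G01 X83.558 Y65.954
G01 X33.439 Y47.681
G01 X143.559 Y116.409
M5
G0 X142.241 Y13.102
M3 S267
G01 X173.211 Y51.383 F2359
G01 X200.520 Y74.645
G01 X224.169 Y82.886
M5

Since the viewBox matches the mm dimensions, user units are millimetres directly. The only transform is the Y-flip y_m = 229.850 − y_svg.

Shape 1 is a quadratic bezier drawn with `<path>`. Its stroke #000000 means engrave at S267, F2359. After flipping Y the toolpath is (200.970,186.230) → (150.776,143.181) → (103.928,113.452) → (60.424,97.042).

Shape 2 is a rectangle drawn with `<polygon>`. Its stroke #000000 means engrave at S267, F2359. After flipping Y the toolpath is (129.782,189.334) → (234.215,189.334) → (234.215,146.285) → (129.782,146.285) → (129.782,189.334), returning to the start.

Shape 3 is a open polyline drawn with `<polyline>`. Its stroke #000000 means engrave at S267, F2359. After flipping Y the toolpath is (46.402,32.654) → (155.145,154.692) → (178.344,196.208) → (83.558,65.954) → (33.439,47.681) → (143.559,116.409).

Shape 4 is a quadratic bezier drawn with `<path>`. Its stroke #000000 means engrave at S267, F2359. After flipping Y the toolpath is (142.241,13.102) → (173.211,51.383) → (200.520,74.645) → (224.169,82.886).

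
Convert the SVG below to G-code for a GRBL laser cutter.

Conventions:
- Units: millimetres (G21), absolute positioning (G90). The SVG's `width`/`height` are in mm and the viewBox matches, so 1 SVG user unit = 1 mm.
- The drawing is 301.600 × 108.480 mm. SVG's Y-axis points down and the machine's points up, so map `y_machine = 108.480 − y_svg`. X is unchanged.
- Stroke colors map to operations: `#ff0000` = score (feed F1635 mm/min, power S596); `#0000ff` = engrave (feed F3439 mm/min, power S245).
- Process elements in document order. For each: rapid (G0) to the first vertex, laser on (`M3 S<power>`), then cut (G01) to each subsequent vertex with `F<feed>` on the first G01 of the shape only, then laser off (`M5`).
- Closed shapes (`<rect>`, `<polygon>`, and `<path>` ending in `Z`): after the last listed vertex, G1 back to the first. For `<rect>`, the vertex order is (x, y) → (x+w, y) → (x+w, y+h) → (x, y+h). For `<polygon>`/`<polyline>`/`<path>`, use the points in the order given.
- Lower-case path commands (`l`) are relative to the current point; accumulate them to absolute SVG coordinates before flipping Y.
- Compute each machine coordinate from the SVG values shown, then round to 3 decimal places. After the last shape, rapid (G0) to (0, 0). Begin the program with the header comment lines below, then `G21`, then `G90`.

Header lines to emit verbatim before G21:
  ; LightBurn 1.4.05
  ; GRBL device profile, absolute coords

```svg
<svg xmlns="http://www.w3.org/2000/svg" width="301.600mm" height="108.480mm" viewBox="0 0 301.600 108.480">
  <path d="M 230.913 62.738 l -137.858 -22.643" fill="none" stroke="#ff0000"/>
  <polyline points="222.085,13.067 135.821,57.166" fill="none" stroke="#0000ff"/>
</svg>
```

; LightBurn 1.4.05
; GRBL device profile, absolute coords
G21
G90
G0 X230.913 Y45.742
M3 S596
G01 X93.055 Y68.385 F1635
M5
G0 X222.085 Y95.413
M3 S245
G01 X135.821 Y51.314 F3439
M5
G0 X0.000 Y0.000

1 u = 1 mm; y_m = 108.480 − y.

[1] `<path>` line segment, #ff0000→score S596 F1635: (230.913,45.742) → (93.055,68.385)

[2] `<polyline>` line segment, #0000ff→engrave S245 F3439: (222.085,95.413) → (135.821,51.314)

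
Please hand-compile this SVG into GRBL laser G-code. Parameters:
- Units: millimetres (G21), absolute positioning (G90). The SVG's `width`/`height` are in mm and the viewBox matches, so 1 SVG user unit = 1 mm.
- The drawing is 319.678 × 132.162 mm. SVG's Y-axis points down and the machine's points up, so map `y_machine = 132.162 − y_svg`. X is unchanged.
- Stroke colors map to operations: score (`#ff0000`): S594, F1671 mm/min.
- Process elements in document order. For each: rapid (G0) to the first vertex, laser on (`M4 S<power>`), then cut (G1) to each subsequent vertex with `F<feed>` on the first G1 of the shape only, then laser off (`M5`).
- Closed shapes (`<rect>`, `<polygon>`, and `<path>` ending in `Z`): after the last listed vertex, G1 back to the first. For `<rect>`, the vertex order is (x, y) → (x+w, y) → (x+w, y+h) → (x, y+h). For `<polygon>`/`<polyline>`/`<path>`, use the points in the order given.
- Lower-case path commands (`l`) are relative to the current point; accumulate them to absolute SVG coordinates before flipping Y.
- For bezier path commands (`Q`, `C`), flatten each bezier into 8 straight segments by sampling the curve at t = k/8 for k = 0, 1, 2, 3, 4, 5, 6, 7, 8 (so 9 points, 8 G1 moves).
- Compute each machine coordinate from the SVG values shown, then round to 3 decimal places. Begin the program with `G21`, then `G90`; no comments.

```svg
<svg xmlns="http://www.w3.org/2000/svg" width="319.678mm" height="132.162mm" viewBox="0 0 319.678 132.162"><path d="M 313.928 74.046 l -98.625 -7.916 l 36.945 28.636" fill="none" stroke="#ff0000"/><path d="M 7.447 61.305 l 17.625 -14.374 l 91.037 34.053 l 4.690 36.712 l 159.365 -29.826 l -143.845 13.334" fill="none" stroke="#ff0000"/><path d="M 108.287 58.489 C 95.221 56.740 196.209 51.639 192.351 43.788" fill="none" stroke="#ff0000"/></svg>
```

G21
G90
G0 X313.928 Y58.116
M4 S594
G1 X215.303 Y66.032 F1671
G1 X252.248 Y37.396
M5
G0 X7.447 Y70.857
M4 S594
G1 X25.072 Y85.231 F1671
G1 X116.109 Y51.178
G1 X120.799 Y14.466
G1 X280.164 Y44.292
G1 X136.319 Y30.958
M5
G0 X108.287 Y73.673
M4 S594
G1 X108.306 Y74.485 F1671
G1 X116.452 Y75.604
G1 X130.161 Y77.023
G1 X146.866 Y78.735
G1 X164.003 Y80.734
G1 X179.006 Y83.011
G1 X189.311 Y85.560
G1 X192.351 Y88.374
M5

1 u = 1 mm; y_m = 132.162 − y.

[1] `<path>` open polyline, #ff0000→score S594 F1671: (313.928,58.116) → (215.303,66.032) → (252.248,37.396)

[2] `<path>` open polyline, #ff0000→score S594 F1671: (7.447,70.857) → (25.072,85.231) → (116.109,51.178) → (120.799,14.466) → (280.164,44.292) → (136.319,30.958)

[3] `<path>` cubic bezier, #ff0000→score S594 F1671: (108.287,73.673) → (108.306,74.485) → (116.452,75.604) → (130.161,77.023) → (146.866,78.735) → (164.003,80.734) → (179.006,83.011) → (189.311,85.560) → (192.351,88.374)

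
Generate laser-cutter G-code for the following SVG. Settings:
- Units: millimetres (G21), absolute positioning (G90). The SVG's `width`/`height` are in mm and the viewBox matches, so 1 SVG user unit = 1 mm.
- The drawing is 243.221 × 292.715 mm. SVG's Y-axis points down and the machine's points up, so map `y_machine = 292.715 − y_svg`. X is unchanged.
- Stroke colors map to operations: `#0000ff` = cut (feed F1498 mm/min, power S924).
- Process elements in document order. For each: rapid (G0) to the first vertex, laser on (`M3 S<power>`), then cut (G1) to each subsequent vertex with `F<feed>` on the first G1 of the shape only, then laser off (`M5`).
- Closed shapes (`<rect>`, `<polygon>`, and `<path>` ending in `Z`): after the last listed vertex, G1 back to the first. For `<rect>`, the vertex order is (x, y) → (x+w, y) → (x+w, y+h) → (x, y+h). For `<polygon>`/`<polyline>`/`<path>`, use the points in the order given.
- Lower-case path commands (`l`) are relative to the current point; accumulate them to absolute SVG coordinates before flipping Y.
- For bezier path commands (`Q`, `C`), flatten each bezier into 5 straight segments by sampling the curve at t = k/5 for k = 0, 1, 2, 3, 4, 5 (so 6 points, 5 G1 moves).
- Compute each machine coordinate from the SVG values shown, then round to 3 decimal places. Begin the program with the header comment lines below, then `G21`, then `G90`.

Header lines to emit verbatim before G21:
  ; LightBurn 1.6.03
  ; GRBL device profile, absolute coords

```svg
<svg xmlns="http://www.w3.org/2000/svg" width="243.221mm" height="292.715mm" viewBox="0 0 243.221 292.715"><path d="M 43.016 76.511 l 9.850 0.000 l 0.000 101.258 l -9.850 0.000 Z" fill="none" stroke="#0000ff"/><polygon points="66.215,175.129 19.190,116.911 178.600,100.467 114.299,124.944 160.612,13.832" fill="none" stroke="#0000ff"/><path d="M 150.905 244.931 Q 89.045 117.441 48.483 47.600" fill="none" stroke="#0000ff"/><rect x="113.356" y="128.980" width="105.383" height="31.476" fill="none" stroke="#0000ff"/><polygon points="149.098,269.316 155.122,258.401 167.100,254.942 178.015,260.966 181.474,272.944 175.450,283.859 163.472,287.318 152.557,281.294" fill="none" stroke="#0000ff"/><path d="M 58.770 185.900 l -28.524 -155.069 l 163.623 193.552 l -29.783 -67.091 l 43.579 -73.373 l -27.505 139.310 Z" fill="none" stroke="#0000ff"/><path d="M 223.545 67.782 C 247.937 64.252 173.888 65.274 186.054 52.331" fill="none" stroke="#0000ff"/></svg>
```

1 u = 1 mm; y_m = 292.715 − y.

[1] `<path>` rectangle, #0000ff→cut S924 F1498: (43.016,216.204) → (52.866,216.204) → (52.866,114.946) → (43.016,114.946) → (43.016,216.204) (closed)

[2] `<polygon>` closed polygon, #0000ff→cut S924 F1498: (66.215,117.586) → (19.190,175.804) → (178.600,192.248) → (114.299,167.771) → (160.612,278.883) → (66.215,117.586) (closed)

[3] `<path>` quadratic bezier, #0000ff→cut S924 F1498: (150.905,47.784) → (127.013,96.474) → (104.825,140.552) → (84.340,180.018) → (65.560,214.873) → (48.483,245.115)

[4] `<rect>` rectangle, #0000ff→cut S924 F1498: (113.356,163.735) → (218.739,163.735) → (218.739,132.259) → (113.356,132.259) → (113.356,163.735) (closed)

[5] `<polygon>` regular polygon, #0000ff→cut S924 F1498: (149.098,23.399) → (155.122,34.314) → (167.100,37.773) → (178.015,31.749) → (181.474,19.771) → (175.450,8.856) → (163.472,5.397) → (152.557,11.421) → (149.098,23.399) (closed)

[6] `<path>` closed polygon, #0000ff→cut S924 F1498: (58.770,106.815) → (30.246,261.884) → (193.869,68.332) → (164.086,135.423) → (207.665,208.796) → (180.160,69.486) → (58.770,106.815) (closed)

[7] `<path>` cubic bezier, #0000ff→cut S924 F1498: (223.545,224.933) → (227.845,226.653) → (217.382,228.169) → (201.020,230.371) → (187.623,234.146) → (186.054,240.384)

; LightBurn 1.6.03
; GRBL device profile, absolute coords
G21
G90
G0 X43.016 Y216.204
M3 S924
G1 X52.866 Y216.204 F1498
G1 X52.866 Y114.946
G1 X43.016 Y114.946
G1 X43.016 Y216.204
M5
G0 X66.215 Y117.586
M3 S924
G1 X19.190 Y175.804 F1498
G1 X178.600 Y192.248
G1 X114.299 Y167.771
G1 X160.612 Y278.883
G1 X66.215 Y117.586
M5
G0 X150.905 Y47.784
M3 S924
G1 X127.013 Y96.474 F1498
G1 X104.825 Y140.552
G1 X84.340 Y180.018
G1 X65.560 Y214.873
G1 X48.483 Y245.115
M5
G0 X113.356 Y163.735
M3 S924
G1 X218.739 Y163.735 F1498
G1 X218.739 Y132.259
G1 X113.356 Y132.259
G1 X113.356 Y163.735
M5
G0 X149.098 Y23.399
M3 S924
G1 X155.122 Y34.314 F1498
G1 X167.100 Y37.773
G1 X178.015 Y31.749
G1 X181.474 Y19.771
G1 X175.450 Y8.856
G1 X163.472 Y5.397
G1 X152.557 Y11.421
G1 X149.098 Y23.399
M5
G0 X58.770 Y106.815
M3 S924
G1 X30.246 Y261.884 F1498
G1 X193.869 Y68.332
G1 X164.086 Y135.423
G1 X207.665 Y208.796
G1 X180.160 Y69.486
G1 X58.770 Y106.815
M5
G0 X223.545 Y224.933
M3 S924
G1 X227.845 Y226.653 F1498
G1 X217.382 Y228.169
G1 X201.020 Y230.371
G1 X187.623 Y234.146
G1 X186.054 Y240.384
M5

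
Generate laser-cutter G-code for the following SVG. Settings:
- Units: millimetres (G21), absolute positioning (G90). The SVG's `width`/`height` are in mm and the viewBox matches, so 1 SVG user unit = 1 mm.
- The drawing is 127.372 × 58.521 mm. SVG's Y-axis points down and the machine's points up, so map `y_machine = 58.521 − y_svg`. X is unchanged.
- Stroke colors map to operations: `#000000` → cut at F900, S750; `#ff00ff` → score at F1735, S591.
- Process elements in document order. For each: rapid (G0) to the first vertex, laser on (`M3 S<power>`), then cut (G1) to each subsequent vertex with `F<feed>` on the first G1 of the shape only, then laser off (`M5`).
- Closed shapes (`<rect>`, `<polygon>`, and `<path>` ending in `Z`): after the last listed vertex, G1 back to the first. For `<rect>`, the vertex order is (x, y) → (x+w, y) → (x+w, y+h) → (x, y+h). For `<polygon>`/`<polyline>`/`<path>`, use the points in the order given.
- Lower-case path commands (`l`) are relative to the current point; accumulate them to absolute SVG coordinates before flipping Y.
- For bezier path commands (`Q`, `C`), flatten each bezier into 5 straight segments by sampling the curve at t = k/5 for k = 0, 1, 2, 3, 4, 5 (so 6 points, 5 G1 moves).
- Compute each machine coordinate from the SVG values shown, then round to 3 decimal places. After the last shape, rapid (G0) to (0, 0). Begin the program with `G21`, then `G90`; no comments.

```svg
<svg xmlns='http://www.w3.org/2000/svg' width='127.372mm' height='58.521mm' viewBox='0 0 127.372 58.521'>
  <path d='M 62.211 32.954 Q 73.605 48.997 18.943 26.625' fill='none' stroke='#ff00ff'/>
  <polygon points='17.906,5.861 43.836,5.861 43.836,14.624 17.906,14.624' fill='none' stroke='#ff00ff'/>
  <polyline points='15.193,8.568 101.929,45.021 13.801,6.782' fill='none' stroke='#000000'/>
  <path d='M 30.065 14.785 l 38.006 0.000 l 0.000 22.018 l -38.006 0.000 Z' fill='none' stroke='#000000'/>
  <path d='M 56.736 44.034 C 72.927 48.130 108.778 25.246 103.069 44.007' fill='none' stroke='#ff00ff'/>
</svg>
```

G21
G90
G0 X62.211 Y25.567
M3 S591
G1 X64.126 Y20.686 F1735
G1 X60.757 Y18.879
G1 X52.104 Y20.145
G1 X38.166 Y24.484
G1 X18.943 Y31.896
M5
G0 X17.906 Y52.660
M3 S591
G1 X43.836 Y52.660 F1735
G1 X43.836 Y43.897
G1 X17.906 Y43.897
G1 X17.906 Y52.660
M5
G0 X15.193 Y49.953
M3 S750
G1 X101.929 Y13.500 F900
G1 X13.801 Y51.739
M5
G0 X30.065 Y43.736
M3 S750
G1 X68.071 Y43.736 F900
G1 X68.071 Y21.718
G1 X30.065 Y21.718
G1 X30.065 Y43.736
M5
G0 X56.736 Y14.487
M3 S591
G1 X68.320 Y14.718 F1735
G1 X81.684 Y18.130
G1 X93.889 Y21.430
G1 X101.997 Y21.322
G1 X103.069 Y14.514
M5
G0 X0.000 Y0.000

1 u = 1 mm; y_m = 58.521 − y.

[1] `<path>` quadratic bezier, #ff00ff→score S591 F1735: (62.211,25.567) → (64.126,20.686) → (60.757,18.879) → (52.104,20.145) → (38.166,24.484) → (18.943,31.896)

[2] `<polygon>` rectangle, #ff00ff→score S591 F1735: (17.906,52.660) → (43.836,52.660) → (43.836,43.897) → (17.906,43.897) → (17.906,52.660) (closed)

[3] `<polyline>` open polyline, #000000→cut S750 F900: (15.193,49.953) → (101.929,13.500) → (13.801,51.739)

[4] `<path>` rectangle, #000000→cut S750 F900: (30.065,43.736) → (68.071,43.736) → (68.071,21.718) → (30.065,21.718) → (30.065,43.736) (closed)

[5] `<path>` cubic bezier, #ff00ff→score S591 F1735: (56.736,14.487) → (68.320,14.718) → (81.684,18.130) → (93.889,21.430) → (101.997,21.322) → (103.069,14.514)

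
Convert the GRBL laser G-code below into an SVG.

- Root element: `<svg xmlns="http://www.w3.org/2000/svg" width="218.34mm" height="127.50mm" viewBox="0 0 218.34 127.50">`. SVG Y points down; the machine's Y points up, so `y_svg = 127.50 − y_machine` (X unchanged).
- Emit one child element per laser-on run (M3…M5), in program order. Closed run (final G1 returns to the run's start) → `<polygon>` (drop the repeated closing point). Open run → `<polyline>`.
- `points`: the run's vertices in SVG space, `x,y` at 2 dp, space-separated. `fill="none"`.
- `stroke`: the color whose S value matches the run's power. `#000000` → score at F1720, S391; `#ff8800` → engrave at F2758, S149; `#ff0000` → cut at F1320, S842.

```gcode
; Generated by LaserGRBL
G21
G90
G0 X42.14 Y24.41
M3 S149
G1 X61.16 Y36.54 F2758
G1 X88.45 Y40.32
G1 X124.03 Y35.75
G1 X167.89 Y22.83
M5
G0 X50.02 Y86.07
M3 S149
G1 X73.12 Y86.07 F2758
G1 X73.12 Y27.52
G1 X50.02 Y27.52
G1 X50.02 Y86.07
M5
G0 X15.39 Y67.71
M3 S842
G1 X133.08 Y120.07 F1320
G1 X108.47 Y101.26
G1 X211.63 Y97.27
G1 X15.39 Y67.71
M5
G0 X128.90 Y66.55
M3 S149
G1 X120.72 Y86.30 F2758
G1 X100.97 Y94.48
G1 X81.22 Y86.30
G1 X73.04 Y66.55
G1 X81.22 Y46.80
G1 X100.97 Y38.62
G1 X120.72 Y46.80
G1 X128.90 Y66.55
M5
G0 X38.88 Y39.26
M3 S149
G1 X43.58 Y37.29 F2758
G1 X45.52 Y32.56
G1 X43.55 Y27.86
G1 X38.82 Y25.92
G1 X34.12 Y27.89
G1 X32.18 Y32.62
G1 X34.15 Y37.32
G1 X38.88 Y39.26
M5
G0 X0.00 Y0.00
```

<svg xmlns="http://www.w3.org/2000/svg" width="218.34mm" height="127.50mm" viewBox="0 0 218.34 127.50">
  <polyline points="42.14,103.09 61.16,90.96 88.45,87.18 124.03,91.75 167.89,104.67" fill="none" stroke="#ff8800"/>
  <polygon points="50.02,41.43 73.12,41.43 73.12,99.98 50.02,99.98" fill="none" stroke="#ff8800"/>
  <polygon points="15.39,59.79 133.08,7.43 108.47,26.24 211.63,30.23" fill="none" stroke="#ff0000"/>
  <polygon points="128.90,60.95 120.72,41.20 100.97,33.02 81.22,41.20 73.04,60.95 81.22,80.70 100.97,88.88 120.72,80.70" fill="none" stroke="#ff8800"/>
  <polygon points="38.88,88.24 43.58,90.21 45.52,94.94 43.55,99.64 38.82,101.58 34.12,99.61 32.18,94.88 34.15,90.18" fill="none" stroke="#ff8800"/>
</svg>

Machine Y-up, SVG Y-down with viewBox height 127.50, so y_svg = 127.50 − y_machine; X carries over.

Run 1: S149 ⇒ engrave layer `#ff8800`. The run is open, so emit a `<polyline>` with points (Y-flipped): 42.14,103.09 61.16,90.96 88.45,87.18 124.03,91.75 167.89,104.67.

Run 2: S149 ⇒ engrave layer `#ff8800`. The run returns to its start, so emit a `<polygon>` with points (Y-flipped): 50.02,41.43 73.12,41.43 73.12,99.98 50.02,99.98.

Run 3: the run's S842 means `#ff0000` (cut). The run returns to its start, so emit a `<polygon>` with points (Y-flipped): 15.39,59.79 133.08,7.43 108.47,26.24 211.63,30.23.

Run 4: power S149 maps to stroke `#ff8800` (engrave). The run returns to its start, so emit a `<polygon>` with points (Y-flipped): 128.90,60.95 120.72,41.20 100.97,33.02 81.22,41.20 73.04,60.95 81.22,80.70 100.97,88.88 120.72,80.70.

Run 5: S149 ⇒ engrave layer `#ff8800`. The run returns to its start, so emit a `<polygon>` with points (Y-flipped): 38.88,88.24 43.58,90.21 45.52,94.94 43.55,99.64 38.82,101.58 34.12,99.61 32.18,94.88 34.15,90.18.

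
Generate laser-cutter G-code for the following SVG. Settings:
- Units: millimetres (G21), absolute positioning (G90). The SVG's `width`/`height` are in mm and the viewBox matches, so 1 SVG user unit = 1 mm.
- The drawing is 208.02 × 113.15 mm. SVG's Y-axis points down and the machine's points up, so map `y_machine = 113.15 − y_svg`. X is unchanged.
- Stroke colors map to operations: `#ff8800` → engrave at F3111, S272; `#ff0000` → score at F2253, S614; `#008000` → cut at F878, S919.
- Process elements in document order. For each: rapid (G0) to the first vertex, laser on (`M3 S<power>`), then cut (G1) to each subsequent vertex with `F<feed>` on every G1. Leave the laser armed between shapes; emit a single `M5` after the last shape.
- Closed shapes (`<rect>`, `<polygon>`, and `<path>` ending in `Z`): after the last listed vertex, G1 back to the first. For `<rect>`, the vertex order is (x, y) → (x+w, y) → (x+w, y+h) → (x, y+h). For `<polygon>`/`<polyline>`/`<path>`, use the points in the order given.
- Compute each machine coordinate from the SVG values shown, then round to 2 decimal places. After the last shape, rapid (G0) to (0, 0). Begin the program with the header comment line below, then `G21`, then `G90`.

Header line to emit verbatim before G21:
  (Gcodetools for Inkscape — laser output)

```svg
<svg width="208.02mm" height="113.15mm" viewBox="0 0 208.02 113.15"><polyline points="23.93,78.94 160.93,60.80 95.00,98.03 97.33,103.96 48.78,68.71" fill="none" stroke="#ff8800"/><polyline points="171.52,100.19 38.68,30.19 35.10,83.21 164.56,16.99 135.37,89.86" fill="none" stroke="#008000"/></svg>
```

Since the viewBox matches the mm dimensions, user units are millimetres directly. The only transform is the Y-flip y_m = 113.15 − y_svg.

Shape 1 is a open polyline drawn with `<polyline>`. Its stroke #ff8800 means engrave at S272, F3111. After flipping Y the toolpath is (23.93,34.21) → (160.93,52.35) → (95.00,15.12) → (97.33,9.19) → (48.78,44.44).

Shape 2 is a open polyline drawn with `<polyline>`. Its stroke #008000 means cut at S919, F878. After flipping Y the toolpath is (171.52,12.96) → (38.68,82.96) → (35.10,29.94) → (164.56,96.16) → (135.37,23.29).

(Gcodetools for Inkscape — laser output)
G21
G90
G0 X23.93 Y34.21
M3 S272
G1 X160.93 Y52.35 F3111
G1 X95.00 Y15.12 F3111
G1 X97.33 Y9.19 F3111
G1 X48.78 Y44.44 F3111
G0 X171.52 Y12.96
M3 S919
G1 X38.68 Y82.96 F878
G1 X35.10 Y29.94 F878
G1 X164.56 Y96.16 F878
G1 X135.37 Y23.29 F878
M5
G0 X0.00 Y0.00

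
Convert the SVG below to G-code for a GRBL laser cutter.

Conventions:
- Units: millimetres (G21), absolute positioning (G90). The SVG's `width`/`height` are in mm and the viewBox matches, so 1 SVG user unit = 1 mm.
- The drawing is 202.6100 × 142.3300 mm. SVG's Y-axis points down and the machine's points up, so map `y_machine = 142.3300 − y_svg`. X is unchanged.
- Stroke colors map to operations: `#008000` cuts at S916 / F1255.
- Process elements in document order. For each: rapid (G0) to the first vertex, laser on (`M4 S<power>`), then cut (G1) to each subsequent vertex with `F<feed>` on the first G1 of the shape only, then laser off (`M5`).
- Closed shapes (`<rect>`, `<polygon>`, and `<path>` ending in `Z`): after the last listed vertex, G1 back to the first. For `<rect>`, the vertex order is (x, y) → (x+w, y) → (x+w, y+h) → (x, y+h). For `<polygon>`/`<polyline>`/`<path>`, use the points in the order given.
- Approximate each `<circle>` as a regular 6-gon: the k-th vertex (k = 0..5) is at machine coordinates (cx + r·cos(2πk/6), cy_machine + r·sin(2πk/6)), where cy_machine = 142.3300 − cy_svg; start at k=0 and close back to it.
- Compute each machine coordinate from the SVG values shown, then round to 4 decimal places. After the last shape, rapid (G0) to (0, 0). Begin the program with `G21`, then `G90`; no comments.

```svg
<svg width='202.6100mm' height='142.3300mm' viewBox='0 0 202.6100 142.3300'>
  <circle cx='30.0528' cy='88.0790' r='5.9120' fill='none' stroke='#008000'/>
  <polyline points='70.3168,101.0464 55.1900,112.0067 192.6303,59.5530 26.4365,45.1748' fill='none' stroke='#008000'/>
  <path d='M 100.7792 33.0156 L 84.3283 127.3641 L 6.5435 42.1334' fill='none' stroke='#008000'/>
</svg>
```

viewBox `0 0 202.6100 142.3300` with mm width/height → 1 unit = 1 mm. Flip: y_m = 142.3300 − y_svg.

**Shape 1** — `<circle>` circle, stroke `#008000` → cut (S916, F1255). Machine vertices: (35.9648,54.2510) → (33.0088,59.3709) → (27.0968,59.3709) → (24.1408,54.2510) → (27.0968,49.1311) → (33.0088,49.1311) → (35.9648,54.2510). Closed: final G1 returns to the first vertex.

**Shape 2** — `<polyline>` open polyline, stroke `#008000` → cut (S916, F1255). Machine vertices: (70.3168,41.2836) → (55.1900,30.3233) → (192.6303,82.7770) → (26.4365,97.1552). Open path.

**Shape 3** — `<path>` open polyline, stroke `#008000` → cut (S916, F1255). Machine vertices: (100.7792,109.3144) → (84.3283,14.9659) → (6.5435,100.1966). Open path.

G21
G90
G0 X35.9648 Y54.2510
M4 S916
G1 X33.0088 Y59.3709 F1255
G1 X27.0968 Y59.3709
G1 X24.1408 Y54.2510
G1 X27.0968 Y49.1311
G1 X33.0088 Y49.1311
G1 X35.9648 Y54.2510
M5
G0 X70.3168 Y41.2836
M4 S916
G1 X55.1900 Y30.3233 F1255
G1 X192.6303 Y82.7770
G1 X26.4365 Y97.1552
M5
G0 X100.7792 Y109.3144
M4 S916
G1 X84.3283 Y14.9659 F1255
G1 X6.5435 Y100.1966
M5
G0 X0.0000 Y0.0000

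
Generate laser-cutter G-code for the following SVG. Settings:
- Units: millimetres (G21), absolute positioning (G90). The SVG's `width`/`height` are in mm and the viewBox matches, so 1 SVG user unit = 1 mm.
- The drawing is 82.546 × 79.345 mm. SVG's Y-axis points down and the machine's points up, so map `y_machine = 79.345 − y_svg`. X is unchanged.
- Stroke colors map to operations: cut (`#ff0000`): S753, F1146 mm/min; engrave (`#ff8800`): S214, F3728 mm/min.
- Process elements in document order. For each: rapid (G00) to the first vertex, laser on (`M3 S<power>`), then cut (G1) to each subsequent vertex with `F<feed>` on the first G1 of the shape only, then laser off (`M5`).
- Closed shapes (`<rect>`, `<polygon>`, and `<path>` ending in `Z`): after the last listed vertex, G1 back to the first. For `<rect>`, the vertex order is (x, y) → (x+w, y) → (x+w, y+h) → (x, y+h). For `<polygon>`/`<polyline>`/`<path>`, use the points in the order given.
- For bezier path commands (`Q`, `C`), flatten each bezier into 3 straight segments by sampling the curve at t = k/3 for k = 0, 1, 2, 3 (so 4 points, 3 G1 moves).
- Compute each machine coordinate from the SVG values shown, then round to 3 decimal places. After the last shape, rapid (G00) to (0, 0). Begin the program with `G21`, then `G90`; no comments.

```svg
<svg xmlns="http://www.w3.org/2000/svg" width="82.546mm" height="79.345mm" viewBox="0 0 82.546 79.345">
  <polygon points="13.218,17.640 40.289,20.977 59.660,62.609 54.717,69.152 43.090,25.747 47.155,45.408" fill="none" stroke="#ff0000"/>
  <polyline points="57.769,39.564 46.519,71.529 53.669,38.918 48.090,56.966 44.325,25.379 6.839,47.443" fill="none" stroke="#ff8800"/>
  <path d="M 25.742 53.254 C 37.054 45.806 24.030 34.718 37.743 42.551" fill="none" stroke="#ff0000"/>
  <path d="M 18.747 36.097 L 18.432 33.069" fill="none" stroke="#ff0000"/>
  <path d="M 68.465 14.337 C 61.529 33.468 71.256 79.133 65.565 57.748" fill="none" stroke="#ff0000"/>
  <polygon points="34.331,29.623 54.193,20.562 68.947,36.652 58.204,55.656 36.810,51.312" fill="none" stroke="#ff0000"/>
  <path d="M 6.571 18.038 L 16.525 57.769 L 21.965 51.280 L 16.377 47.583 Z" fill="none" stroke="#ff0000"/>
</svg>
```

1 u = 1 mm; y_m = 79.345 − y.

[1] `<polygon>` closed polygon, #ff0000→cut S753 F1146: (13.218,61.705) → (40.289,58.368) → (59.660,16.736) → (54.717,10.193) → (43.090,53.598) → (47.155,33.937) → (13.218,61.705) (closed)

[2] `<polyline>` open polyline, #ff8800→engrave S214 F3728: (57.769,39.781) → (46.519,7.816) → (53.669,40.427) → (48.090,22.379) → (44.325,53.966) → (6.839,31.902)

[3] `<path>` cubic bezier, #ff0000→cut S753 F1146: (25.742,26.091) → (30.834,33.917) → (31.051,39.156) → (37.743,36.794)

[4] `<path>` line segment, #ff0000→cut S753 F1146: (18.747,43.248) → (18.432,46.276)

[5] `<path>` cubic bezier, #ff0000→cut S753 F1146: (68.465,65.008) → (65.895,40.498) → (67.305,19.096) → (65.565,21.597)

[6] `<polygon>` regular polygon, #ff0000→cut S753 F1146: (34.331,49.722) → (54.193,58.783) → (68.947,42.693) → (58.204,23.689) → (36.810,28.033) → (34.331,49.722) (closed)

[7] `<path>` closed polygon, #ff0000→cut S753 F1146: (6.571,61.307) → (16.525,21.576) → (21.965,28.065) → (16.377,31.762) → (6.571,61.307) (closed)

G21
G90
G00 X13.218 Y61.705
M3 S753
G1 X40.289 Y58.368 F1146
G1 X59.660 Y16.736
G1 X54.717 Y10.193
G1 X43.090 Y53.598
G1 X47.155 Y33.937
G1 X13.218 Y61.705
M5
G00 X57.769 Y39.781
M3 S214
G1 X46.519 Y7.816 F3728
G1 X53.669 Y40.427
G1 X48.090 Y22.379
G1 X44.325 Y53.966
G1 X6.839 Y31.902
M5
G00 X25.742 Y26.091
M3 S753
G1 X30.834 Y33.917 F1146
G1 X31.051 Y39.156
G1 X37.743 Y36.794
M5
G00 X18.747 Y43.248
M3 S753
G1 X18.432 Y46.276 F1146
M5
G00 X68.465 Y65.008
M3 S753
G1 X65.895 Y40.498 F1146
G1 X67.305 Y19.096
G1 X65.565 Y21.597
M5
G00 X34.331 Y49.722
M3 S753
G1 X54.193 Y58.783 F1146
G1 X68.947 Y42.693
G1 X58.204 Y23.689
G1 X36.810 Y28.033
G1 X34.331 Y49.722
M5
G00 X6.571 Y61.307
M3 S753
G1 X16.525 Y21.576 F1146
G1 X21.965 Y28.065
G1 X16.377 Y31.762
G1 X6.571 Y61.307
M5
G00 X0.000 Y0.000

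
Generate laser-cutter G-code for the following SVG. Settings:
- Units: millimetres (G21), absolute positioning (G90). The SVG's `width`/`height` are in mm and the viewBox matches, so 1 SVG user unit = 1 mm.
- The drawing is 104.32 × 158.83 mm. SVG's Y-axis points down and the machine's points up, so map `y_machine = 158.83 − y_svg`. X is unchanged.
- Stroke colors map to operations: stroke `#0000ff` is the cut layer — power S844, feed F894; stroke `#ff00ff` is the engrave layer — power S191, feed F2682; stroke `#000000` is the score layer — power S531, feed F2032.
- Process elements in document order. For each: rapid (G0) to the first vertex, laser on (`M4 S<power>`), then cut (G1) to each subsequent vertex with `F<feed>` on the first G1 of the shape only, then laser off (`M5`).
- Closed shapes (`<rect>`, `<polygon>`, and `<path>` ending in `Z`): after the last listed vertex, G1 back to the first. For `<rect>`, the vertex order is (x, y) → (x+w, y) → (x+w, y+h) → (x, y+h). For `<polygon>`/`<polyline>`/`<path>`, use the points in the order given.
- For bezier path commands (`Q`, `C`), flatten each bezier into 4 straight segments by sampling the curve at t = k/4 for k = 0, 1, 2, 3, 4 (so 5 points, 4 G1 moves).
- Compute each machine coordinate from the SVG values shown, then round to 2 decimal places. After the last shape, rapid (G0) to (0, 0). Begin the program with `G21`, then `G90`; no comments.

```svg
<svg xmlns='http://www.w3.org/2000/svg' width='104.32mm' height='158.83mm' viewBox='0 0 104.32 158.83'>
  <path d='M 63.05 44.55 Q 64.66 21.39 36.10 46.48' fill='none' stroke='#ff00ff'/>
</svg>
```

viewBox `0 0 104.32 158.83` with mm width/height → 1 unit = 1 mm. Flip: y_m = 158.83 − y_svg.

**Shape 1** — `<path>` quadratic bezier, stroke `#ff00ff` → engrave (S191, F2682). Control points (SVG): P0=(63.05,44.55), P1=(64.66,21.39), P2=(36.10,46.48); sampled at t=k/4. Machine vertices: (63.05,114.28) → (61.97,122.84) → (57.12,125.38) → (48.49,121.88) → (36.10,112.35). Open path.

G21
G90
G0 X63.05 Y114.28
M4 S191
G1 X61.97 Y122.84 F2682
G1 X57.12 Y125.38
G1 X48.49 Y121.88
G1 X36.10 Y112.35
M5
G0 X0.00 Y0.00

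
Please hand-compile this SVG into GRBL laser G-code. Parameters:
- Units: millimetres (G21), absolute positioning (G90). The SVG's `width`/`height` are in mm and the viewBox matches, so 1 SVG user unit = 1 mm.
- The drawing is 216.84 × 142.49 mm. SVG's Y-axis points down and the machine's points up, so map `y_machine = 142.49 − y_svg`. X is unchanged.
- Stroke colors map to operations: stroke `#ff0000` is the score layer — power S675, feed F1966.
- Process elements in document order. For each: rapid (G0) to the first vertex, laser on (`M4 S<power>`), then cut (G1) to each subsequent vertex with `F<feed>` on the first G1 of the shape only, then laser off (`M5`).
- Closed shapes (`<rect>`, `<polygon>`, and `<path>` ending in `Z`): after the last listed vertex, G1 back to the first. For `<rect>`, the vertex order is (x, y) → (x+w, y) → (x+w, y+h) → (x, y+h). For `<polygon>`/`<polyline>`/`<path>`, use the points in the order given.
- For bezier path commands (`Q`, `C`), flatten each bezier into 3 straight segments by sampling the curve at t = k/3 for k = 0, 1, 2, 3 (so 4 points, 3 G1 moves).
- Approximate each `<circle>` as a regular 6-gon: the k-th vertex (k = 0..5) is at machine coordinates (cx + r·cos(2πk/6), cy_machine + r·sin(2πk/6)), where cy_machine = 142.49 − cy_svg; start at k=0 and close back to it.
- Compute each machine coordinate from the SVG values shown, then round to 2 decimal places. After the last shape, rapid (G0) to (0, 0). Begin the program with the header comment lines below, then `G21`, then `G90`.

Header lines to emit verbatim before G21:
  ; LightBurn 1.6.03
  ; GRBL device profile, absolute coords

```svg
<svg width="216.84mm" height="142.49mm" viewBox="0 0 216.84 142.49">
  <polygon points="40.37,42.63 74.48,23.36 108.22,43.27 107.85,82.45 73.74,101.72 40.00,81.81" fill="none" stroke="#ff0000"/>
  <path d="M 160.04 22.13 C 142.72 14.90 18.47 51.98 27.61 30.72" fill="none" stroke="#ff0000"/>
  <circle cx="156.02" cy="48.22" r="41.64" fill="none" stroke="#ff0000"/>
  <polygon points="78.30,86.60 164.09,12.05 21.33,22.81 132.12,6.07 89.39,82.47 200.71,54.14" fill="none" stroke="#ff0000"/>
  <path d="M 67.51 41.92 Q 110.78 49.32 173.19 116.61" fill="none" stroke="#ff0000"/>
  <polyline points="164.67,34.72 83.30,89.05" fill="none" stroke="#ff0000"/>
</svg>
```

; LightBurn 1.6.03
; GRBL device profile, absolute coords
G21
G90
G0 X40.37 Y99.86
M4 S675
G1 X74.48 Y119.13 F1966
G1 X108.22 Y99.22
G1 X107.85 Y60.04
G1 X73.74 Y40.77
G1 X40.00 Y60.68
G1 X40.37 Y99.86
M5
G0 X160.04 Y120.36
M4 S675
G1 X115.98 Y116.62 F1966
G1 X54.03 Y106.15
G1 X27.61 Y111.77
M5
G0 X197.66 Y94.27
M4 S675
G1 X176.84 Y130.33 F1966
G1 X135.20 Y130.33
G1 X114.38 Y94.27
G1 X135.20 Y58.21
G1 X176.84 Y58.21
G1 X197.66 Y94.27
M5
G0 X78.30 Y55.89
M4 S675
G1 X164.09 Y130.44 F1966
G1 X21.33 Y119.68
G1 X132.12 Y136.42
G1 X89.39 Y60.02
G1 X200.71 Y88.35
G1 X78.30 Y55.89
M5
G0 X67.51 Y100.57
M4 S675
G1 X98.48 Y88.98 F1966
G1 X133.71 Y64.09
G1 X173.19 Y25.88
M5
G0 X164.67 Y107.77
M4 S675
G1 X83.30 Y53.44 F1966
M5
G0 X0.00 Y0.00

Since the viewBox matches the mm dimensions, user units are millimetres directly. The only transform is the Y-flip y_m = 142.49 − y_svg.

Shape 1 is a regular polygon drawn with `<polygon>`. Its stroke #ff0000 means score at S675, F1966. After flipping Y the toolpath is (40.37,99.86) → (74.48,119.13) → (108.22,99.22) → (107.85,60.04) → (73.74,40.77) → (40.00,60.68) → (40.37,99.86), returning to the start.

Shape 2 is a cubic bezier drawn with `<path>`. Its stroke #ff0000 means score at S675, F1966. After flipping Y the toolpath is (160.04,120.36) → (115.98,116.62) → (54.03,106.15) → (27.61,111.77).

Shape 3 is a circle drawn with `<circle>`. Its stroke #ff0000 means score at S675, F1966. After flipping Y the toolpath is (197.66,94.27) → (176.84,130.33) → (135.20,130.33) → (114.38,94.27) → (135.20,58.21) → (176.84,58.21) → (197.66,94.27), returning to the start.

Shape 4 is a closed polygon drawn with `<polygon>`. Its stroke #ff0000 means score at S675, F1966. After flipping Y the toolpath is (78.30,55.89) → (164.09,130.44) → (21.33,119.68) → (132.12,136.42) → (89.39,60.02) → (200.71,88.35) → (78.30,55.89), returning to the start.

Shape 5 is a quadratic bezier drawn with `<path>`. Its stroke #ff0000 means score at S675, F1966. After flipping Y the toolpath is (67.51,100.57) → (98.48,88.98) → (133.71,64.09) → (173.19,25.88).

Shape 6 is a line segment drawn with `<polyline>`. Its stroke #ff0000 means score at S675, F1966. After flipping Y the toolpath is (164.67,107.77) → (83.30,53.44).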